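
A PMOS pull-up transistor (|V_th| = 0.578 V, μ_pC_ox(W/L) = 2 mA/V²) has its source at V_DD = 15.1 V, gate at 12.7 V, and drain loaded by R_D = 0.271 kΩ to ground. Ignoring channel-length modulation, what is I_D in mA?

V_SG = V_DD − V_G = 15.1 − 12.7 = 2.4 V, so V_ov = 2.4 − 0.578 = 1.82 V.
Assume saturation: I_D = ½ k_p V_ov² = 0.5 × 2 × 1.82² = 3.32 mA, giving V_SD = V_DD − I_D R_D = 15.1 − 3.32 × 0.271 = 14.2 V.
V_SD = 14.2 V ≥ V_ov = 1.82 V, confirming saturation.

I_D = 3.32 mA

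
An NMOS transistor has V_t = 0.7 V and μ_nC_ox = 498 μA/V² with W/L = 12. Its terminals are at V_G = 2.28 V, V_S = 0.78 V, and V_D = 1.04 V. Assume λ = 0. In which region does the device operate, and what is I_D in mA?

V_GS = V_G − V_S = 2.28 − 0.78 = 1.5 V; V_DS = V_D − V_S = 1.04 − 0.78 = 0.26 V.
k_n = μ_nC_ox · (W/L) = 5.976 mA/V².
V_ov = V_GS − V_t = 1.5 − 0.7 = 0.8 V.
Since V_DS = 0.26 V < V_ov = 0.8 V, the device is in the triode region.
I_D = k_n [V_ov · V_DS − ½ V_DS²] = 5.976 × [0.8 × 0.26 − 0.5 × 0.26²] = 1.04 mA.

Triode; I_D = 1.04 mA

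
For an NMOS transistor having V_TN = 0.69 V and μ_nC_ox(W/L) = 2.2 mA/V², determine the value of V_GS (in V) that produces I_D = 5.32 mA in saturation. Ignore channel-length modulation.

In saturation I_D = ½ k_n (V_GS − V_TN)², so V_GS − V_TN = √(2 I_D / k_n) = √(2 × 5.32 / 2.2) = 2.2 V.
V_GS = 0.69 + 2.2 = 2.89 V.

V_GS = 2.89 V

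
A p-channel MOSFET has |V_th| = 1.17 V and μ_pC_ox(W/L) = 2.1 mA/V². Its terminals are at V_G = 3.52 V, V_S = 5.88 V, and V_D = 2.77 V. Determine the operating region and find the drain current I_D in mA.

Saturation; I_D = 1.49 mA

V_SG = V_S − V_G = 5.88 − 3.52 = 2.36 V; V_SD = V_S − V_D = 5.88 − 2.77 = 3.11 V.
V_ov = V_SG − |V_th| = 2.36 − 1.17 = 1.19 V.
Since V_SD = 3.11 V ≥ V_ov = 1.19 V, the device is in saturation.
I_D = ½ k_p V_ov² = 0.5 × 2.1 × 1.19² = 1.49 mA.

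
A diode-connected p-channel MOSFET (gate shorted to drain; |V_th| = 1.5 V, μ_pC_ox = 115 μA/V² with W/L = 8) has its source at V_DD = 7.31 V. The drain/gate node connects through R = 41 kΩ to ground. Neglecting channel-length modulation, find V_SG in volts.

V_SG = 2.03 V

With gate tied to drain, V_SG = V_SD ≥ V_SG − |V_th|, so the device is in saturation.
k_p = μ_pC_ox · (W/L) = 0.92 mA/V².
KCL at the drain: ½ k_p (V_SG − |V_th|)² = (V_DD − V_SG)/R.
Let x = V_SG − 1.5. Then 18.9 x² + x − 5.81 = 0, giving x = 0.529 V (positive root), so V_SG = 2.03 V.
I_D = (V_DD − V_SG)/R = (7.31 − 2.03) / 41 = 0.129 mA.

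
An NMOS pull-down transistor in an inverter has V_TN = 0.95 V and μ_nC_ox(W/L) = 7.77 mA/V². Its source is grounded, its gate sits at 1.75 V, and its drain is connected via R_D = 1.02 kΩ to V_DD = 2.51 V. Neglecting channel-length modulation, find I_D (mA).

I_D = 2.02 mA

V_GS = V_G = 1.75 V, so V_ov = 1.75 − 0.95 = 0.8 V.
Assume saturation: I_D = ½ k_n V_ov² = 0.5 × 7.77 × 0.8² = 2.49 mA, giving V_DS = V_DD − I_D R_D = 2.51 − 2.49 × 1.02 = -0.0261 V.
But -0.0261 V < V_ov = 0.8 V, so the device is actually in triode.
In triode I_D = k_n[V_ov V_DS − ½ V_DS²] and I_D = (V_DD − V_DS)/R_D. Equating: 3.96 V_DS² − 7.34 V_DS + 2.51 = 0, giving V_DS = 0.452 V (the root below V_ov).
I_D = (2.51 − 0.452) / 1.02 = 2.02 mA.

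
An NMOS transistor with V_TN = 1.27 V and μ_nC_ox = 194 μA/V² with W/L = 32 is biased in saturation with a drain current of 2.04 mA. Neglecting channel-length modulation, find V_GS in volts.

V_GS = 2.08 V

k_n = μ_nC_ox · (W/L) = 6.208 mA/V².
In saturation I_D = ½ k_n (V_GS − V_TN)², so V_GS − V_TN = √(2 I_D / k_n) = √(2 × 2.04 / 6.208) = 0.811 V.
V_GS = 1.27 + 0.811 = 2.08 V.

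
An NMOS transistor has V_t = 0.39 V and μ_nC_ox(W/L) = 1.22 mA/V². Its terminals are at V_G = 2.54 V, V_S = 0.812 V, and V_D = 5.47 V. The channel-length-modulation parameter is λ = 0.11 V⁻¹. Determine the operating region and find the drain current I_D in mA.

Saturation; I_D = 1.65 mA

V_GS = V_G − V_S = 2.54 − 0.812 = 1.73 V; V_DS = V_D − V_S = 5.47 − 0.812 = 4.66 V.
V_ov = V_GS − V_t = 1.73 − 0.39 = 1.34 V.
Since V_DS = 4.66 V ≥ V_ov = 1.34 V, the device is in saturation.
I_D = ½ k_n V_ov² (1 + λ V_DS) = 0.5 × 1.22 × 1.34² × (1 + 0.11 × 4.66) = 1.65 mA.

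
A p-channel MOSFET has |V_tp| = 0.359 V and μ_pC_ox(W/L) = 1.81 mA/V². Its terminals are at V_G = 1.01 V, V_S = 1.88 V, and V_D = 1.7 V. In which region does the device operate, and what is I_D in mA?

Triode; I_D = 0.137 mA

V_SG = V_S − V_G = 1.88 − 1.01 = 0.87 V; V_SD = V_S − V_D = 1.88 − 1.7 = 0.18 V.
V_ov = V_SG − |V_tp| = 0.87 − 0.359 = 0.511 V.
Since V_SD = 0.18 V < V_ov = 0.511 V, the device is in the triode region.
I_D = k_p [V_ov · V_SD − ½ V_SD²] = 1.81 × [0.511 × 0.18 − 0.5 × 0.18²] = 0.137 mA.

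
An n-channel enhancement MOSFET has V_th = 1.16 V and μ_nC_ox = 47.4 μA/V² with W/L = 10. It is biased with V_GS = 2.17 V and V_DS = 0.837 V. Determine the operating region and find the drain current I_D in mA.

k_n = μ_nC_ox · (W/L) = 0.474 mA/V².
V_ov = V_GS − V_th = 2.17 − 1.16 = 1.01 V.
Since V_DS = 0.837 V < V_ov = 1.01 V, the device is in the triode region.
I_D = k_n [V_ov · V_DS − ½ V_DS²] = 0.474 × [1.01 × 0.837 − 0.5 × 0.837²] = 0.235 mA.

Triode; I_D = 0.235 mA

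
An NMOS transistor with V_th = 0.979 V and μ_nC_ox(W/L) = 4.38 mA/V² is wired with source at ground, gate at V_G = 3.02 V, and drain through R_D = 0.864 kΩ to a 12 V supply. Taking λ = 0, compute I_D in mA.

I_D = 9.12 mA

V_GS = V_G = 3.02 V, so V_ov = 3.02 − 0.979 = 2.04 V.
Assume saturation: I_D = ½ k_n V_ov² = 0.5 × 4.38 × 2.04² = 9.12 mA, giving V_DS = V_DD − I_D R_D = 12 − 9.12 × 0.864 = 4.12 V.
V_DS = 4.12 V ≥ V_ov = 2.04 V, confirming saturation.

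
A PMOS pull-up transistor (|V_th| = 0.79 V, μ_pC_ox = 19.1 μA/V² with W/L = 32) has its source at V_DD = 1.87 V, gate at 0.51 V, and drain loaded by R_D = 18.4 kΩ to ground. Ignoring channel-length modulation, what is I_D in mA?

V_SG = V_DD − V_G = 1.87 − 0.51 = 1.36 V, so V_ov = 1.36 − 0.79 = 0.57 V.
k_p = μ_pC_ox · (W/L) = 0.6112 mA/V².
Assume saturation: I_D = ½ k_p V_ov² = 0.5 × 0.6112 × 0.57² = 0.0993 mA, giving V_SD = V_DD − I_D R_D = 1.87 − 0.0993 × 18.4 = 0.0431 V.
But 0.0431 V < V_ov = 0.57 V, so the device is actually in triode.
In triode I_D = k_p[V_ov V_SD − ½ V_SD²] and I_D = (V_DD − V_SD)/R_D. Equating: 5.62 V_SD² − 7.41 V_SD + 1.87 = 0, giving V_SD = 0.34 V (the root below V_ov).
I_D = (1.87 − 0.34) / 18.4 = 0.0831 mA.

I_D = 0.0831 mA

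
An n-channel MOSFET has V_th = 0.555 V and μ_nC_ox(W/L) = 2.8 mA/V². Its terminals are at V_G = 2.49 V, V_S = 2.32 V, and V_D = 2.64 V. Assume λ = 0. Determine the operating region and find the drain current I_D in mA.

Cutoff; I_D = 0 mA

V_GS = V_G − V_S = 2.49 − 2.32 = 0.17 V; V_DS = V_D − V_S = 2.64 − 2.32 = 0.32 V.
V_GS = 0.17 V < V_th = 0.555 V, so the transistor is in cutoff.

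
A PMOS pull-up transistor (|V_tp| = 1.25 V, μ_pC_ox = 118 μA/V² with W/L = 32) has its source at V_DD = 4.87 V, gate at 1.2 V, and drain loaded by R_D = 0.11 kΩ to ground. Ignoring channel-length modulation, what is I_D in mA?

I_D = 11.1 mA

V_SG = V_DD − V_G = 4.87 − 1.2 = 3.67 V, so V_ov = 3.67 − 1.25 = 2.42 V.
k_p = μ_pC_ox · (W/L) = 3.776 mA/V².
Assume saturation: I_D = ½ k_p V_ov² = 0.5 × 3.776 × 2.42² = 11.1 mA, giving V_SD = V_DD − I_D R_D = 4.87 − 11.1 × 0.11 = 3.65 V.
V_SD = 3.65 V ≥ V_ov = 2.42 V, confirming saturation.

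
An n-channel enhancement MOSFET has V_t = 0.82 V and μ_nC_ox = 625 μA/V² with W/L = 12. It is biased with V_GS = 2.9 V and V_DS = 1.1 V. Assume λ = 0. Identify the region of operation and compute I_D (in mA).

Triode; I_D = 12.6 mA

k_n = μ_nC_ox · (W/L) = 7.5 mA/V².
V_ov = V_GS − V_t = 2.9 − 0.82 = 2.08 V.
Since V_DS = 1.1 V < V_ov = 2.08 V, the device is in the triode region.
I_D = k_n [V_ov · V_DS − ½ V_DS²] = 7.5 × [2.08 × 1.1 − 0.5 × 1.1²] = 12.6 mA.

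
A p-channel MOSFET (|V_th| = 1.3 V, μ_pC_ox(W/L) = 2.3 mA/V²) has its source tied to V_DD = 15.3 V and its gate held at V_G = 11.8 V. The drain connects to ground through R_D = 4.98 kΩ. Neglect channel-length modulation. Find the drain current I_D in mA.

V_SG = V_DD − V_G = 15.3 − 11.8 = 3.5 V, so V_ov = 3.5 − 1.3 = 2.2 V.
Assume saturation: I_D = ½ k_p V_ov² = 0.5 × 2.3 × 2.2² = 5.57 mA, giving V_SD = V_DD − I_D R_D = 15.3 − 5.57 × 4.98 = -12.4 V.
But -12.4 V < V_ov = 2.2 V, so the device is actually in triode.
In triode I_D = k_p[V_ov V_SD − ½ V_SD²] and I_D = (V_DD − V_SD)/R_D. Equating: 5.73 V_SD² − 26.2 V_SD + 15.3 = 0, giving V_SD = 0.687 V (the root below V_ov).
I_D = (15.3 − 0.687) / 4.98 = 2.93 mA.

I_D = 2.93 mA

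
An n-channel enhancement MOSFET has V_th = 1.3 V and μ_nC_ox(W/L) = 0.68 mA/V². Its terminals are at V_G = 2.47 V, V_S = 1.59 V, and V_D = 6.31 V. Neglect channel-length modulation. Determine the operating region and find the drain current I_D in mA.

V_GS = V_G − V_S = 2.47 − 1.59 = 0.88 V; V_DS = V_D − V_S = 6.31 − 1.59 = 4.72 V.
V_GS = 0.88 V < V_th = 1.3 V, so the transistor is in cutoff.

Cutoff; I_D = 0 mA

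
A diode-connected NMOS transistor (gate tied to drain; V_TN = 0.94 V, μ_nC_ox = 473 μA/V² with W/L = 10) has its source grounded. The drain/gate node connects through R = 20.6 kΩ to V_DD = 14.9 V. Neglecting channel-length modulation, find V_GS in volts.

V_GS = 1.47 V

With gate tied to drain, V_GS = V_DS ≥ V_GS − V_TN, so the device is in saturation.
k_n = μ_nC_ox · (W/L) = 4.73 mA/V².
KCL at the drain: ½ k_n (V_GS − V_TN)² = (V_DD − V_GS)/R.
Let x = V_GS − 0.94. Then 48.7 x² + x − 13.96 = 0, giving x = 0.525 V (positive root), so V_GS = 1.47 V.
I_D = (V_DD − V_GS)/R = (14.9 − 1.47) / 20.6 = 0.652 mA.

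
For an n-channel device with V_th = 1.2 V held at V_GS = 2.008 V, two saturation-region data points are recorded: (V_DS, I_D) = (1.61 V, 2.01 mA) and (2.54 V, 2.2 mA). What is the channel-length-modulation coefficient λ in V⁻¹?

λ = 0.122 V⁻¹

With V_GS fixed, I_D ∝ (1 + λ V_DS) in saturation, so I_D2/I_D1 = (1 + λ V_DS2)/(1 + λ V_DS1).
2.2/2.01 = 1.095 = (1 + 2.54 λ)/(1 + 1.61 λ).
Solving: λ (I_D1 V_DS2 − I_D2 V_DS1) = I_D2 − I_D1, so λ = (2.2 − 2.01) / (2.01 × 2.54 − 2.2 × 1.61) = 0.19 / 1.56 = 0.122 V⁻¹.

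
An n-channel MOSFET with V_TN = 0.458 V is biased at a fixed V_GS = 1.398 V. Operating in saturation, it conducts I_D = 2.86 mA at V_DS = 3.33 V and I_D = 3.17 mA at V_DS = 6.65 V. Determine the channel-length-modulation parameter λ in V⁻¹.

With V_GS fixed, I_D ∝ (1 + λ V_DS) in saturation, so I_D2/I_D1 = (1 + λ V_DS2)/(1 + λ V_DS1).
3.17/2.86 = 1.108 = (1 + 6.65 λ)/(1 + 3.33 λ).
Solving: λ (I_D1 V_DS2 − I_D2 V_DS1) = I_D2 − I_D1, so λ = (3.17 − 2.86) / (2.86 × 6.65 − 3.17 × 3.33) = 0.31 / 8.46 = 0.0366 V⁻¹.

λ = 0.0366 V⁻¹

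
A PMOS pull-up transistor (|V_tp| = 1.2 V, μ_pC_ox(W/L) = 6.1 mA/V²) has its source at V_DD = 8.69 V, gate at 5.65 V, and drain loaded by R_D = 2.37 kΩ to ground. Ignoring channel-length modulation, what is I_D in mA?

V_SG = V_DD − V_G = 8.69 − 5.65 = 3.04 V, so V_ov = 3.04 − 1.2 = 1.84 V.
Assume saturation: I_D = ½ k_p V_ov² = 0.5 × 6.1 × 1.84² = 10.3 mA, giving V_SD = V_DD − I_D R_D = 8.69 − 10.3 × 2.37 = -15.8 V.
But -15.8 V < V_ov = 1.84 V, so the device is actually in triode.
In triode I_D = k_p[V_ov V_SD − ½ V_SD²] and I_D = (V_DD − V_SD)/R_D. Equating: 7.23 V_SD² − 27.6 V_SD + 8.69 = 0, giving V_SD = 0.346 V (the root below V_ov).
I_D = (8.69 − 0.346) / 2.37 = 3.52 mA.

I_D = 3.52 mA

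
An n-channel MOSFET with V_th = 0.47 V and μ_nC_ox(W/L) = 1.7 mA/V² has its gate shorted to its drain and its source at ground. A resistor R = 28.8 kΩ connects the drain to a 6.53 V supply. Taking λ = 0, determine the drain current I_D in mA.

With gate tied to drain, V_GS = V_DS ≥ V_GS − V_th, so the device is in saturation.
KCL at the drain: ½ k_n (V_GS − V_th)² = (V_DD − V_GS)/R.
Let x = V_GS − 0.47. Then 24.5 x² + x − 6.06 = 0, giving x = 0.478 V (positive root), so V_GS = 0.948 V.
I_D = (V_DD − V_GS)/R = (6.53 − 0.948) / 28.8 = 0.194 mA.

I_D = 0.194 mA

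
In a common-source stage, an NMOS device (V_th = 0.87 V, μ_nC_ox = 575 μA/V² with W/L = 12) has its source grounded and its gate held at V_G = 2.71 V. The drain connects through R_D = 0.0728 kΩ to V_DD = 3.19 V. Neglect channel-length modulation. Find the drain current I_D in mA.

I_D = 11.7 mA

V_GS = V_G = 2.71 V, so V_ov = 2.71 − 0.87 = 1.84 V.
k_n = μ_nC_ox · (W/L) = 6.9 mA/V².
Assume saturation: I_D = ½ k_n V_ov² = 0.5 × 6.9 × 1.84² = 11.7 mA, giving V_DS = V_DD − I_D R_D = 3.19 − 11.7 × 0.0728 = 2.34 V.
V_DS = 2.34 V ≥ V_ov = 1.84 V, confirming saturation.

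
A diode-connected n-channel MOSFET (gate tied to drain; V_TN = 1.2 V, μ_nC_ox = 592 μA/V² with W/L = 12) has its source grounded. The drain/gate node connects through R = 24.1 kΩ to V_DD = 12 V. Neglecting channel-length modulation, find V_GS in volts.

V_GS = 1.55 V

With gate tied to drain, V_GS = V_DS ≥ V_GS − V_TN, so the device is in saturation.
k_n = μ_nC_ox · (W/L) = 7.104 mA/V².
KCL at the drain: ½ k_n (V_GS − V_TN)² = (V_DD − V_GS)/R.
Let x = V_GS − 1.2. Then 85.6 x² + x − 10.8 = 0, giving x = 0.349 V (positive root), so V_GS = 1.55 V.
I_D = (V_DD − V_GS)/R = (12 − 1.55) / 24.1 = 0.434 mA.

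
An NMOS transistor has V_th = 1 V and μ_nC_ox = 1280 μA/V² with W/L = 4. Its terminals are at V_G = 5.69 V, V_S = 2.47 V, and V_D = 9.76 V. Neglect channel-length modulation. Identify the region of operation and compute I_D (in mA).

Saturation; I_D = 12.6 mA

V_GS = V_G − V_S = 5.69 − 2.47 = 3.22 V; V_DS = V_D − V_S = 9.76 − 2.47 = 7.29 V.
k_n = μ_nC_ox · (W/L) = 5.12 mA/V².
V_ov = V_GS − V_th = 3.22 − 1 = 2.22 V.
Since V_DS = 7.29 V ≥ V_ov = 2.22 V, the device is in saturation.
I_D = ½ k_n V_ov² = 0.5 × 5.12 × 2.22² = 12.6 mA.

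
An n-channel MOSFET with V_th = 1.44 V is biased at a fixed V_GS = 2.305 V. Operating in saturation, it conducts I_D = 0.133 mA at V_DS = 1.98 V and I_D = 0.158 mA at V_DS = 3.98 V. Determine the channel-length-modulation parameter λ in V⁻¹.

λ = 0.115 V⁻¹

With V_GS fixed, I_D ∝ (1 + λ V_DS) in saturation, so I_D2/I_D1 = (1 + λ V_DS2)/(1 + λ V_DS1).
0.158/0.133 = 1.188 = (1 + 3.98 λ)/(1 + 1.98 λ).
Solving: λ (I_D1 V_DS2 − I_D2 V_DS1) = I_D2 − I_D1, so λ = (0.158 − 0.133) / (0.133 × 3.98 − 0.158 × 1.98) = 0.025 / 0.217 = 0.115 V⁻¹.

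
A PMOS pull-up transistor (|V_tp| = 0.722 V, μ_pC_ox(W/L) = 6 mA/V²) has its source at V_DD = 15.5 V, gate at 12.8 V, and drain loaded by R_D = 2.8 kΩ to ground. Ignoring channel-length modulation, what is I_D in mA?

I_D = 5.35 mA

V_SG = V_DD − V_G = 15.5 − 12.8 = 2.7 V, so V_ov = 2.7 − 0.722 = 1.98 V.
Assume saturation: I_D = ½ k_p V_ov² = 0.5 × 6 × 1.98² = 11.7 mA, giving V_SD = V_DD − I_D R_D = 15.5 − 11.7 × 2.8 = -17.4 V.
But -17.4 V < V_ov = 1.98 V, so the device is actually in triode.
In triode I_D = k_p[V_ov V_SD − ½ V_SD²] and I_D = (V_DD − V_SD)/R_D. Equating: 8.4 V_SD² − 34.23 V_SD + 15.5 = 0, giving V_SD = 0.519 V (the root below V_ov).
I_D = (15.5 − 0.519) / 2.8 = 5.35 mA.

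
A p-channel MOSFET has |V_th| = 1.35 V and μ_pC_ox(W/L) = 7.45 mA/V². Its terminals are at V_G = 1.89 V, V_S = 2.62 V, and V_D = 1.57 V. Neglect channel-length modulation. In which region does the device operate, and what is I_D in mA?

Cutoff; I_D = 0 mA

V_SG = V_S − V_G = 2.62 − 1.89 = 0.73 V; V_SD = V_S − V_D = 2.62 − 1.57 = 1.05 V.
V_SG = 0.73 V < |V_th| = 1.35 V, so the transistor is in cutoff.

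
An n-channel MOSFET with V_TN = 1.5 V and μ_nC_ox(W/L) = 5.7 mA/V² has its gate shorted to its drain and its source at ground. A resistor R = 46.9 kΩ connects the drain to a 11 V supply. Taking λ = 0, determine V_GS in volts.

V_GS = 1.76 V

With gate tied to drain, V_GS = V_DS ≥ V_GS − V_TN, so the device is in saturation.
KCL at the drain: ½ k_n (V_GS − V_TN)² = (V_DD − V_GS)/R.
Let x = V_GS − 1.5. Then 134 x² + x − 9.5 = 0, giving x = 0.263 V (positive root), so V_GS = 1.76 V.
I_D = (V_DD − V_GS)/R = (11 − 1.76) / 46.9 = 0.197 mA.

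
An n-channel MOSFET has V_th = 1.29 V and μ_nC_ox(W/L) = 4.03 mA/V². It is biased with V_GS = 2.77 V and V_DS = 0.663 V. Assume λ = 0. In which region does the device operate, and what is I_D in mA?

V_ov = V_GS − V_th = 2.77 − 1.29 = 1.48 V.
Since V_DS = 0.663 V < V_ov = 1.48 V, the device is in the triode region.
I_D = k_n [V_ov · V_DS − ½ V_DS²] = 4.03 × [1.48 × 0.663 − 0.5 × 0.663²] = 3.07 mA.

Triode; I_D = 3.07 mA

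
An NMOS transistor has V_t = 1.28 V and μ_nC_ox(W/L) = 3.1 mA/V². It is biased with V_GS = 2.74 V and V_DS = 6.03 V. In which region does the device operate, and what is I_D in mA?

V_ov = V_GS − V_t = 2.74 − 1.28 = 1.46 V.
Since V_DS = 6.03 V ≥ V_ov = 1.46 V, the device is in saturation.
I_D = ½ k_n V_ov² = 0.5 × 3.1 × 1.46² = 3.3 mA.

Saturation; I_D = 3.30 mA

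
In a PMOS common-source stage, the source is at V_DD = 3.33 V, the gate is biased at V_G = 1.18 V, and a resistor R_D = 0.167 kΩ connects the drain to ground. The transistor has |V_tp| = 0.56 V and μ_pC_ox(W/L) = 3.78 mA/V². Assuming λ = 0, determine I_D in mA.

V_SG = V_DD − V_G = 3.33 − 1.18 = 2.15 V, so V_ov = 2.15 − 0.56 = 1.59 V.
Assume saturation: I_D = ½ k_p V_ov² = 0.5 × 3.78 × 1.59² = 4.78 mA, giving V_SD = V_DD − I_D R_D = 3.33 − 4.78 × 0.167 = 2.53 V.
V_SD = 2.53 V ≥ V_ov = 1.59 V, confirming saturation.

I_D = 4.78 mA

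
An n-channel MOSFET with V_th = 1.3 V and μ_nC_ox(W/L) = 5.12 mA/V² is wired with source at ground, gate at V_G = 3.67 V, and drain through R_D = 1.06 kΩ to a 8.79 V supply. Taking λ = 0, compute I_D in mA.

I_D = 7.59 mA

V_GS = V_G = 3.67 V, so V_ov = 3.67 − 1.3 = 2.37 V.
Assume saturation: I_D = ½ k_n V_ov² = 0.5 × 5.12 × 2.37² = 14.4 mA, giving V_DS = V_DD − I_D R_D = 8.79 − 14.4 × 1.06 = -6.45 V.
But -6.45 V < V_ov = 2.37 V, so the device is actually in triode.
In triode I_D = k_n[V_ov V_DS − ½ V_DS²] and I_D = (V_DD − V_DS)/R_D. Equating: 2.71 V_DS² − 13.86 V_DS + 8.79 = 0, giving V_DS = 0.742 V (the root below V_ov).
I_D = (8.79 − 0.742) / 1.06 = 7.59 mA.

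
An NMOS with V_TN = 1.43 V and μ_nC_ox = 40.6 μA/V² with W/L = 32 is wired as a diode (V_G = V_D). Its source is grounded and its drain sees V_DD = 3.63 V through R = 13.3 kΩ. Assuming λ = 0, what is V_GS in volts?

V_GS = 1.88 V

With gate tied to drain, V_GS = V_DS ≥ V_GS − V_TN, so the device is in saturation.
k_n = μ_nC_ox · (W/L) = 1.299 mA/V².
KCL at the drain: ½ k_n (V_GS − V_TN)² = (V_DD − V_GS)/R.
Let x = V_GS − 1.43. Then 8.64 x² + x − 2.2 = 0, giving x = 0.45 V (positive root), so V_GS = 1.88 V.
I_D = (V_DD − V_GS)/R = (3.63 − 1.88) / 13.3 = 0.132 mA.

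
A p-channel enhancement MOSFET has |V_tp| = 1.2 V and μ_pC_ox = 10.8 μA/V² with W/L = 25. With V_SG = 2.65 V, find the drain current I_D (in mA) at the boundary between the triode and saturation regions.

I_D = 0.284 mA

At the boundary V_SD = V_ov = V_SG − |V_tp| = 2.65 − 1.2 = 1.45 V.
k_p = μ_pC_ox · (W/L) = 0.27 mA/V².
I_D = ½ k_p V_ov² = 0.5 × 0.27 × 1.45² = 0.284 mA.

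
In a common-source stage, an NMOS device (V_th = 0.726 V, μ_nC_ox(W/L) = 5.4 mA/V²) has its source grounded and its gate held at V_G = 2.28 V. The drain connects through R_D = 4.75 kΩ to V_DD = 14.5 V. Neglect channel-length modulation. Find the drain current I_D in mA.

I_D = 2.97 mA

V_GS = V_G = 2.28 V, so V_ov = 2.28 − 0.726 = 1.55 V.
Assume saturation: I_D = ½ k_n V_ov² = 0.5 × 5.4 × 1.55² = 6.52 mA, giving V_DS = V_DD − I_D R_D = 14.5 − 6.52 × 4.75 = -16.5 V.
But -16.5 V < V_ov = 1.55 V, so the device is actually in triode.
In triode I_D = k_n[V_ov V_DS − ½ V_DS²] and I_D = (V_DD − V_DS)/R_D. Equating: 12.8 V_DS² − 40.86 V_DS + 14.5 = 0, giving V_DS = 0.407 V (the root below V_ov).
I_D = (14.5 − 0.407) / 4.75 = 2.97 mA.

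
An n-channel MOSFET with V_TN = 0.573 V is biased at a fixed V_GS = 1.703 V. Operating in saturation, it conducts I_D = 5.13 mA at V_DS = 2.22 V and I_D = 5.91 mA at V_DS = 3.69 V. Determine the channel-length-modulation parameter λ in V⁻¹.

With V_GS fixed, I_D ∝ (1 + λ V_DS) in saturation, so I_D2/I_D1 = (1 + λ V_DS2)/(1 + λ V_DS1).
5.91/5.13 = 1.152 = (1 + 3.69 λ)/(1 + 2.22 λ).
Solving: λ (I_D1 V_DS2 − I_D2 V_DS1) = I_D2 − I_D1, so λ = (5.91 − 5.13) / (5.13 × 3.69 − 5.91 × 2.22) = 0.78 / 5.81 = 0.134 V⁻¹.

λ = 0.134 V⁻¹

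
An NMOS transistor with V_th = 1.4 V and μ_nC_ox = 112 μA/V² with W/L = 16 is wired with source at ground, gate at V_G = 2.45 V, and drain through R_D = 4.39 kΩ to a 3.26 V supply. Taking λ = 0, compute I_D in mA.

V_GS = V_G = 2.45 V, so V_ov = 2.45 − 1.4 = 1.05 V.
k_n = μ_nC_ox · (W/L) = 1.792 mA/V².
Assume saturation: I_D = ½ k_n V_ov² = 0.5 × 1.792 × 1.05² = 0.988 mA, giving V_DS = V_DD − I_D R_D = 3.26 − 0.988 × 4.39 = -1.08 V.
But -1.08 V < V_ov = 1.05 V, so the device is actually in triode.
In triode I_D = k_n[V_ov V_DS − ½ V_DS²] and I_D = (V_DD − V_DS)/R_D. Equating: 3.93 V_DS² − 9.26 V_DS + 3.26 = 0, giving V_DS = 0.431 V (the root below V_ov).
I_D = (3.26 − 0.431) / 4.39 = 0.644 mA.

I_D = 0.644 mA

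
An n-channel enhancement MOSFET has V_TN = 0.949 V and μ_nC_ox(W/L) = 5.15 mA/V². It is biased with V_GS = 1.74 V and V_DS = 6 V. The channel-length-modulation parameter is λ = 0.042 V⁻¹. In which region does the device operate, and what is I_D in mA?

V_ov = V_GS − V_TN = 1.74 − 0.949 = 0.791 V.
Since V_DS = 6 V ≥ V_ov = 0.791 V, the device is in saturation.
I_D = ½ k_n V_ov² (1 + λ V_DS) = 0.5 × 5.15 × 0.791² × (1 + 0.042 × 6) = 2.02 mA.

Saturation; I_D = 2.02 mA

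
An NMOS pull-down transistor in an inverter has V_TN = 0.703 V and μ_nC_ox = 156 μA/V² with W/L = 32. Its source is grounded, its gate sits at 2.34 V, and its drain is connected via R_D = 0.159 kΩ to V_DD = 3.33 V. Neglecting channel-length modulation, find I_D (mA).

V_GS = V_G = 2.34 V, so V_ov = 2.34 − 0.703 = 1.64 V.
k_n = μ_nC_ox · (W/L) = 4.992 mA/V².
Assume saturation: I_D = ½ k_n V_ov² = 0.5 × 4.992 × 1.64² = 6.69 mA, giving V_DS = V_DD − I_D R_D = 3.33 − 6.69 × 0.159 = 2.27 V.
V_DS = 2.27 V ≥ V_ov = 1.64 V, confirming saturation.

I_D = 6.69 mA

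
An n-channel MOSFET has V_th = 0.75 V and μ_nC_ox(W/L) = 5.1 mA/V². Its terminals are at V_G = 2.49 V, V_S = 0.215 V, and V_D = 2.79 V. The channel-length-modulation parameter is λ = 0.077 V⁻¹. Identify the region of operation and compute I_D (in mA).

Saturation; I_D = 7.11 mA

V_GS = V_G − V_S = 2.49 − 0.215 = 2.28 V; V_DS = V_D − V_S = 2.79 − 0.215 = 2.58 V.
V_ov = V_GS − V_th = 2.28 − 0.75 = 1.53 V.
Since V_DS = 2.58 V ≥ V_ov = 1.53 V, the device is in saturation.
I_D = ½ k_n V_ov² (1 + λ V_DS) = 0.5 × 5.1 × 1.53² × (1 + 0.077 × 2.58) = 7.11 mA.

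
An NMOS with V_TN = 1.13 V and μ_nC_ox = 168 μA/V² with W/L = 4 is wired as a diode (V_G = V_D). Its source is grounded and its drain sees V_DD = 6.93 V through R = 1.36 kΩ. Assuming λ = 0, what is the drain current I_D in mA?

I_D = 2.33 mA

With gate tied to drain, V_GS = V_DS ≥ V_GS − V_TN, so the device is in saturation.
k_n = μ_nC_ox · (W/L) = 0.672 mA/V².
KCL at the drain: ½ k_n (V_GS − V_TN)² = (V_DD − V_GS)/R.
Let x = V_GS − 1.13. Then 0.457 x² + x − 5.8 = 0, giving x = 2.63 V (positive root), so V_GS = 3.76 V.
I_D = (V_DD − V_GS)/R = (6.93 − 3.76) / 1.36 = 2.33 mA.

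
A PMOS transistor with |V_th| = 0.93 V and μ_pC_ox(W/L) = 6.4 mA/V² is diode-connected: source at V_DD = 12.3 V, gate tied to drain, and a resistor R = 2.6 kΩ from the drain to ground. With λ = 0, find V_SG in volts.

With gate tied to drain, V_SG = V_SD ≥ V_SG − |V_th|, so the device is in saturation.
KCL at the drain: ½ k_p (V_SG − |V_th|)² = (V_DD − V_SG)/R.
Let x = V_SG − 0.93. Then 8.32 x² + x − 11.37 = 0, giving x = 1.11 V (positive root), so V_SG = 2.04 V.
I_D = (V_DD − V_SG)/R = (12.3 − 2.04) / 2.6 = 3.95 mA.

V_SG = 2.04 V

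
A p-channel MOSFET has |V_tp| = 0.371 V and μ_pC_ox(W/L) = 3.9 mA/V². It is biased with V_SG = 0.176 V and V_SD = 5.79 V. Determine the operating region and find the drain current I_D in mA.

V_SG = 0.176 V < |V_tp| = 0.371 V, so the transistor is in cutoff.

Cutoff; I_D = 0 mA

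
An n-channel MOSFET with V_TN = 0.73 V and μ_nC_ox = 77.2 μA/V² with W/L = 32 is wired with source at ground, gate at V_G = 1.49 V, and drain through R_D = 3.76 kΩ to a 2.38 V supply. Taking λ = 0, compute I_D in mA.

I_D = 0.533 mA

V_GS = V_G = 1.49 V, so V_ov = 1.49 − 0.73 = 0.76 V.
k_n = μ_nC_ox · (W/L) = 2.47 mA/V².
Assume saturation: I_D = ½ k_n V_ov² = 0.5 × 2.47 × 0.76² = 0.713 mA, giving V_DS = V_DD − I_D R_D = 2.38 − 0.713 × 3.76 = -0.303 V.
But -0.303 V < V_ov = 0.76 V, so the device is actually in triode.
In triode I_D = k_n[V_ov V_DS − ½ V_DS²] and I_D = (V_DD − V_DS)/R_D. Equating: 4.64 V_DS² − 8.059 V_DS + 2.38 = 0, giving V_DS = 0.377 V (the root below V_ov).
I_D = (2.38 − 0.377) / 3.76 = 0.533 mA.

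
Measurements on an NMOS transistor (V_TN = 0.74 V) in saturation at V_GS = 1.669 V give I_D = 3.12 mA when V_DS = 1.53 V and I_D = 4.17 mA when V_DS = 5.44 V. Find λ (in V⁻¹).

With V_GS fixed, I_D ∝ (1 + λ V_DS) in saturation, so I_D2/I_D1 = (1 + λ V_DS2)/(1 + λ V_DS1).
4.17/3.12 = 1.337 = (1 + 5.44 λ)/(1 + 1.53 λ).
Solving: λ (I_D1 V_DS2 − I_D2 V_DS1) = I_D2 − I_D1, so λ = (4.17 − 3.12) / (3.12 × 5.44 − 4.17 × 1.53) = 1.05 / 10.6 = 0.0991 V⁻¹.

λ = 0.0991 V⁻¹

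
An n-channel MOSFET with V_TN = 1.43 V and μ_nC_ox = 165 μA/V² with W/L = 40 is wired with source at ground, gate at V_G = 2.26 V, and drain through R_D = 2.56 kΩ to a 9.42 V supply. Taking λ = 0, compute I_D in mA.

V_GS = V_G = 2.26 V, so V_ov = 2.26 − 1.43 = 0.83 V.
k_n = μ_nC_ox · (W/L) = 6.6 mA/V².
Assume saturation: I_D = ½ k_n V_ov² = 0.5 × 6.6 × 0.83² = 2.27 mA, giving V_DS = V_DD − I_D R_D = 9.42 − 2.27 × 2.56 = 3.6 V.
V_DS = 3.6 V ≥ V_ov = 0.83 V, confirming saturation.

I_D = 2.27 mA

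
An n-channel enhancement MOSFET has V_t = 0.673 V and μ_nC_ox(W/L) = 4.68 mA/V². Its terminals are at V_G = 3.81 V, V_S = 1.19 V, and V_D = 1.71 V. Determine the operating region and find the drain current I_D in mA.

V_GS = V_G − V_S = 3.81 − 1.19 = 2.62 V; V_DS = V_D − V_S = 1.71 − 1.19 = 0.52 V.
V_ov = V_GS − V_t = 2.62 − 0.673 = 1.95 V.
Since V_DS = 0.52 V < V_ov = 1.95 V, the device is in the triode region.
I_D = k_n [V_ov · V_DS − ½ V_DS²] = 4.68 × [1.95 × 0.52 − 0.5 × 0.52²] = 4.11 mA.

Triode; I_D = 4.11 mA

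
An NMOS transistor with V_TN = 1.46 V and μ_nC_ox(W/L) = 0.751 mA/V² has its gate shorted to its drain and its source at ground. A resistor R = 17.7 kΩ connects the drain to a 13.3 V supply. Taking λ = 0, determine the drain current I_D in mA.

I_D = 0.598 mA

With gate tied to drain, V_GS = V_DS ≥ V_GS − V_TN, so the device is in saturation.
KCL at the drain: ½ k_n (V_GS − V_TN)² = (V_DD − V_GS)/R.
Let x = V_GS − 1.46. Then 6.65 x² + x − 11.84 = 0, giving x = 1.26 V (positive root), so V_GS = 2.72 V.
I_D = (V_DD − V_GS)/R = (13.3 − 2.72) / 17.7 = 0.598 mA.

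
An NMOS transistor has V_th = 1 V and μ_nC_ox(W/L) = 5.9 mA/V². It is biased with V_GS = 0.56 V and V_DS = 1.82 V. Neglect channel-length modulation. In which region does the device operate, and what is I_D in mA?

V_GS = 0.56 V < V_th = 1 V, so the transistor is in cutoff.

Cutoff; I_D = 0 mA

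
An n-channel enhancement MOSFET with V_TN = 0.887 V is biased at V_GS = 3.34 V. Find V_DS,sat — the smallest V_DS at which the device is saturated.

V_DS,sat = 2.45 V

The boundary between triode and saturation is V_DS = V_GS − V_TN = V_ov.
V_ov = 3.34 − 0.887 = 2.45 V.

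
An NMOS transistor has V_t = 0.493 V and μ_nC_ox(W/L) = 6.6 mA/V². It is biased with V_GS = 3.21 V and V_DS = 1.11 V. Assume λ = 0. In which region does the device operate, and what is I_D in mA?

Triode; I_D = 15.8 mA

V_ov = V_GS − V_t = 3.21 − 0.493 = 2.72 V.
Since V_DS = 1.11 V < V_ov = 2.72 V, the device is in the triode region.
I_D = k_n [V_ov · V_DS − ½ V_DS²] = 6.6 × [2.72 × 1.11 − 0.5 × 1.11²] = 15.8 mA.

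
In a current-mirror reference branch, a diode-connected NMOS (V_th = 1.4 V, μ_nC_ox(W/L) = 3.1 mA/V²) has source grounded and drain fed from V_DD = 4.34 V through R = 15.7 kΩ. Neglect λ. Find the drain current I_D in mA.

With gate tied to drain, V_GS = V_DS ≥ V_GS − V_th, so the device is in saturation.
KCL at the drain: ½ k_n (V_GS − V_th)² = (V_DD − V_GS)/R.
Let x = V_GS − 1.4. Then 24.3 x² + x − 2.94 = 0, giving x = 0.328 V (positive root), so V_GS = 1.73 V.
I_D = (V_DD − V_GS)/R = (4.34 − 1.73) / 15.7 = 0.166 mA.

I_D = 0.166 mA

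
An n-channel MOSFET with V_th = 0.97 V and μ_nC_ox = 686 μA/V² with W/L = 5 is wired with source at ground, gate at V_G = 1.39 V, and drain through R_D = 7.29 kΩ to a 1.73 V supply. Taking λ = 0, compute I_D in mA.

V_GS = V_G = 1.39 V, so V_ov = 1.39 − 0.97 = 0.42 V.
k_n = μ_nC_ox · (W/L) = 3.43 mA/V².
Assume saturation: I_D = ½ k_n V_ov² = 0.5 × 3.43 × 0.42² = 0.303 mA, giving V_DS = V_DD − I_D R_D = 1.73 − 0.303 × 7.29 = -0.475 V.
But -0.475 V < V_ov = 0.42 V, so the device is actually in triode.
In triode I_D = k_n[V_ov V_DS − ½ V_DS²] and I_D = (V_DD − V_DS)/R_D. Equating: 12.5 V_DS² − 11.5 V_DS + 1.73 = 0, giving V_DS = 0.189 V (the root below V_ov).
I_D = (1.73 − 0.189) / 7.29 = 0.211 mA.

I_D = 0.211 mA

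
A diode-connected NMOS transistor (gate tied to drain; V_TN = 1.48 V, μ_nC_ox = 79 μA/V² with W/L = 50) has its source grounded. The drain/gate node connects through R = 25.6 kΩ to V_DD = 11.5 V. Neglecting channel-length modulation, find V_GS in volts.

V_GS = 1.92 V

With gate tied to drain, V_GS = V_DS ≥ V_GS − V_TN, so the device is in saturation.
k_n = μ_nC_ox · (W/L) = 3.95 mA/V².
KCL at the drain: ½ k_n (V_GS − V_TN)² = (V_DD − V_GS)/R.
Let x = V_GS − 1.48. Then 50.6 x² + x − 10.02 = 0, giving x = 0.435 V (positive root), so V_GS = 1.92 V.
I_D = (V_DD − V_GS)/R = (11.5 − 1.92) / 25.6 = 0.374 mA.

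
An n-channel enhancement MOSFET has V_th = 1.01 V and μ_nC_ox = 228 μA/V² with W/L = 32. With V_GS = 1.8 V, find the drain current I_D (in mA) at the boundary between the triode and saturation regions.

At the boundary V_DS = V_ov = V_GS − V_th = 1.8 − 1.01 = 0.79 V.
k_n = μ_nC_ox · (W/L) = 7.296 mA/V².
I_D = ½ k_n V_ov² = 0.5 × 7.296 × 0.79² = 2.28 mA.

I_D = 2.28 mA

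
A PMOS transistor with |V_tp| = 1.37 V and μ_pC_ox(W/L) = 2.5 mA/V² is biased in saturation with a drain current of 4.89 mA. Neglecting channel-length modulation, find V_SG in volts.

V_SG = 3.35 V

In saturation I_D = ½ k_p (V_SG − |V_tp|)², so V_SG − |V_tp| = √(2 I_D / k_p) = √(2 × 4.89 / 2.5) = 1.98 V.
V_SG = 1.37 + 1.98 = 3.35 V.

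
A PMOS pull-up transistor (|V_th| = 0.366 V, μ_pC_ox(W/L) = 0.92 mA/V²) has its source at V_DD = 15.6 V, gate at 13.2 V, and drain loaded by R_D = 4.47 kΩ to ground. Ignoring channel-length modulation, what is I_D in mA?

V_SG = V_DD − V_G = 15.6 − 13.2 = 2.4 V, so V_ov = 2.4 − 0.366 = 2.03 V.
Assume saturation: I_D = ½ k_p V_ov² = 0.5 × 0.92 × 2.03² = 1.9 mA, giving V_SD = V_DD − I_D R_D = 15.6 − 1.9 × 4.47 = 7.09 V.
V_SD = 7.09 V ≥ V_ov = 2.03 V, confirming saturation.

I_D = 1.90 mA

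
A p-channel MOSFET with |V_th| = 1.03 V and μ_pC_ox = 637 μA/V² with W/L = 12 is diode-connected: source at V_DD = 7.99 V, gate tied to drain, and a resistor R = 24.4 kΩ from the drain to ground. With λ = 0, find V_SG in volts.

With gate tied to drain, V_SG = V_SD ≥ V_SG − |V_th|, so the device is in saturation.
k_p = μ_pC_ox · (W/L) = 7.644 mA/V².
KCL at the drain: ½ k_p (V_SG − |V_th|)² = (V_DD − V_SG)/R.
Let x = V_SG − 1.03. Then 93.3 x² + x − 6.96 = 0, giving x = 0.268 V (positive root), so V_SG = 1.3 V.
I_D = (V_DD − V_SG)/R = (7.99 − 1.3) / 24.4 = 0.274 mA.

V_SG = 1.30 V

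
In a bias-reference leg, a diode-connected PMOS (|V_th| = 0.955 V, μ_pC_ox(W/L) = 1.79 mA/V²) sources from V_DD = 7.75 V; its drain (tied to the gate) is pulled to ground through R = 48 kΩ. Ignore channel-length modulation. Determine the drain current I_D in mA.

I_D = 0.134 mA

With gate tied to drain, V_SG = V_SD ≥ V_SG − |V_th|, so the device is in saturation.
KCL at the drain: ½ k_p (V_SG − |V_th|)² = (V_DD − V_SG)/R.
Let x = V_SG − 0.955. Then 43 x² + x − 6.795 = 0, giving x = 0.386 V (positive root), so V_SG = 1.34 V.
I_D = (V_DD − V_SG)/R = (7.75 − 1.34) / 48 = 0.134 mA.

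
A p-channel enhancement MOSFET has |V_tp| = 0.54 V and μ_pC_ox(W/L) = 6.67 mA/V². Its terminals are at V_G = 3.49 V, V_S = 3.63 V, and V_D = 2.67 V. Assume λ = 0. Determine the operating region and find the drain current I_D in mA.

Cutoff; I_D = 0 mA

V_SG = V_S − V_G = 3.63 − 3.49 = 0.14 V; V_SD = V_S − V_D = 3.63 − 2.67 = 0.96 V.
V_SG = 0.14 V < |V_tp| = 0.54 V, so the transistor is in cutoff.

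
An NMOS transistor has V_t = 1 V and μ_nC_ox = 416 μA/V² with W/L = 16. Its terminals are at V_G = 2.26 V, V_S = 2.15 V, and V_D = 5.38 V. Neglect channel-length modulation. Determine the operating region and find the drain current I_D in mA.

Cutoff; I_D = 0 mA

V_GS = V_G − V_S = 2.26 − 2.15 = 0.11 V; V_DS = V_D − V_S = 5.38 − 2.15 = 3.23 V.
V_GS = 0.11 V < V_t = 1 V, so the transistor is in cutoff.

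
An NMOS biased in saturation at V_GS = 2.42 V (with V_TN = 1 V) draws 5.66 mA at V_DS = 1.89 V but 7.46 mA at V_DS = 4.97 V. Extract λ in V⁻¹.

λ = 0.128 V⁻¹

With V_GS fixed, I_D ∝ (1 + λ V_DS) in saturation, so I_D2/I_D1 = (1 + λ V_DS2)/(1 + λ V_DS1).
7.46/5.66 = 1.318 = (1 + 4.97 λ)/(1 + 1.89 λ).
Solving: λ (I_D1 V_DS2 − I_D2 V_DS1) = I_D2 − I_D1, so λ = (7.46 − 5.66) / (5.66 × 4.97 − 7.46 × 1.89) = 1.8 / 14 = 0.128 V⁻¹.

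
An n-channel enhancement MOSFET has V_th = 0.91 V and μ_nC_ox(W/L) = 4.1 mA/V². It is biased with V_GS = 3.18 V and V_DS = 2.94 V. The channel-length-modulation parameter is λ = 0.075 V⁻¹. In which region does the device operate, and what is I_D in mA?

Saturation; I_D = 12.9 mA

V_ov = V_GS − V_th = 3.18 − 0.91 = 2.27 V.
Since V_DS = 2.94 V ≥ V_ov = 2.27 V, the device is in saturation.
I_D = ½ k_n V_ov² (1 + λ V_DS) = 0.5 × 4.1 × 2.27² × (1 + 0.075 × 2.94) = 12.9 mA.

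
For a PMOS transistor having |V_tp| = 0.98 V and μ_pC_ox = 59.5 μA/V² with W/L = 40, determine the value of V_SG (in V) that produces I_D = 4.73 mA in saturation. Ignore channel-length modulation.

k_p = μ_pC_ox · (W/L) = 2.38 mA/V².
In saturation I_D = ½ k_p (V_SG − |V_tp|)², so V_SG − |V_tp| = √(2 I_D / k_p) = √(2 × 4.73 / 2.38) = 1.99 V.
V_SG = 0.98 + 1.99 = 2.97 V.

V_SG = 2.97 V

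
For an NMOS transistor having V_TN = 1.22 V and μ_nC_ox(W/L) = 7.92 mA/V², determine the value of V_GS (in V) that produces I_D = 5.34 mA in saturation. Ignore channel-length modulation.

In saturation I_D = ½ k_n (V_GS − V_TN)², so V_GS − V_TN = √(2 I_D / k_n) = √(2 × 5.34 / 7.92) = 1.16 V.
V_GS = 1.22 + 1.16 = 2.38 V.

V_GS = 2.38 V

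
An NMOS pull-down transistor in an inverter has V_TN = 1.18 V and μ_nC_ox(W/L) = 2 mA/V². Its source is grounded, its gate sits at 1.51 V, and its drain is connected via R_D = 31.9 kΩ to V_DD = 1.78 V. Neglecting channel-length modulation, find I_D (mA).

V_GS = V_G = 1.51 V, so V_ov = 1.51 − 1.18 = 0.33 V.
Assume saturation: I_D = ½ k_n V_ov² = 0.5 × 2 × 0.33² = 0.109 mA, giving V_DS = V_DD − I_D R_D = 1.78 − 0.109 × 31.9 = -1.69 V.
But -1.69 V < V_ov = 0.33 V, so the device is actually in triode.
In triode I_D = k_n[V_ov V_DS − ½ V_DS²] and I_D = (V_DD − V_DS)/R_D. Equating: 31.9 V_DS² − 22.05 V_DS + 1.78 = 0, giving V_DS = 0.0933 V (the root below V_ov).
I_D = (1.78 − 0.0933) / 31.9 = 0.0529 mA.

I_D = 0.0529 mA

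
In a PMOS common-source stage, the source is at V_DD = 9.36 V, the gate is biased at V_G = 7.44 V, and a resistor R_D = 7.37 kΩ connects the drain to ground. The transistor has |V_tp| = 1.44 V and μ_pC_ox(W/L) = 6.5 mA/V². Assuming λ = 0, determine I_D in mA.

I_D = 0.749 mA

V_SG = V_DD − V_G = 9.36 − 7.44 = 1.92 V, so V_ov = 1.92 − 1.44 = 0.48 V.
Assume saturation: I_D = ½ k_p V_ov² = 0.5 × 6.5 × 0.48² = 0.749 mA, giving V_SD = V_DD − I_D R_D = 9.36 − 0.749 × 7.37 = 3.84 V.
V_SD = 3.84 V ≥ V_ov = 0.48 V, confirming saturation.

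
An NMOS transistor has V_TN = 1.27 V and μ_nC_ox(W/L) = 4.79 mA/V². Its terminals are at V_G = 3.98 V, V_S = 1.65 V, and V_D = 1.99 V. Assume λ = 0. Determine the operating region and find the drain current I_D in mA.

Triode; I_D = 1.45 mA

V_GS = V_G − V_S = 3.98 − 1.65 = 2.33 V; V_DS = V_D − V_S = 1.99 − 1.65 = 0.34 V.
V_ov = V_GS − V_TN = 2.33 − 1.27 = 1.06 V.
Since V_DS = 0.34 V < V_ov = 1.06 V, the device is in the triode region.
I_D = k_n [V_ov · V_DS − ½ V_DS²] = 4.79 × [1.06 × 0.34 − 0.5 × 0.34²] = 1.45 mA.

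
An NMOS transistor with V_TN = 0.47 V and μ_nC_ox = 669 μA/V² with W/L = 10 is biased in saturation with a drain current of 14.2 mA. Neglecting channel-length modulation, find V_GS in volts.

k_n = μ_nC_ox · (W/L) = 6.69 mA/V².
In saturation I_D = ½ k_n (V_GS − V_TN)², so V_GS − V_TN = √(2 I_D / k_n) = √(2 × 14.2 / 6.69) = 2.06 V.
V_GS = 0.47 + 2.06 = 2.53 V.

V_GS = 2.53 V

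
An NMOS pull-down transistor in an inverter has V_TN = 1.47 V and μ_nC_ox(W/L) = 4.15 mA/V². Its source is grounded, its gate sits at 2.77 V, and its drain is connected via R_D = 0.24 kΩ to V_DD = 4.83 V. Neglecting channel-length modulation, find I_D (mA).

I_D = 3.51 mA

V_GS = V_G = 2.77 V, so V_ov = 2.77 − 1.47 = 1.3 V.
Assume saturation: I_D = ½ k_n V_ov² = 0.5 × 4.15 × 1.3² = 3.51 mA, giving V_DS = V_DD − I_D R_D = 4.83 − 3.51 × 0.24 = 3.99 V.
V_DS = 3.99 V ≥ V_ov = 1.3 V, confirming saturation.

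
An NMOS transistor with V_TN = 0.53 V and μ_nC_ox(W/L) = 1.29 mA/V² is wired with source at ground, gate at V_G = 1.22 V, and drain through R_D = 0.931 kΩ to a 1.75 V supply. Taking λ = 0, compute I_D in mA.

V_GS = V_G = 1.22 V, so V_ov = 1.22 − 0.53 = 0.69 V.
Assume saturation: I_D = ½ k_n V_ov² = 0.5 × 1.29 × 0.69² = 0.307 mA, giving V_DS = V_DD − I_D R_D = 1.75 − 0.307 × 0.931 = 1.46 V.
V_DS = 1.46 V ≥ V_ov = 0.69 V, confirming saturation.

I_D = 0.307 mA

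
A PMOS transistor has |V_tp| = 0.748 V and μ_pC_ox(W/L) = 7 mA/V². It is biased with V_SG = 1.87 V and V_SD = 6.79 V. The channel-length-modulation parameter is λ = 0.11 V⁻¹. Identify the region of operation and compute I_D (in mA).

Saturation; I_D = 7.70 mA

V_ov = V_SG − |V_tp| = 1.87 − 0.748 = 1.12 V.
Since V_SD = 6.79 V ≥ V_ov = 1.12 V, the device is in saturation.
I_D = ½ k_p V_ov² (1 + λ V_SD) = 0.5 × 7 × 1.12² × (1 + 0.11 × 6.79) = 7.7 mA.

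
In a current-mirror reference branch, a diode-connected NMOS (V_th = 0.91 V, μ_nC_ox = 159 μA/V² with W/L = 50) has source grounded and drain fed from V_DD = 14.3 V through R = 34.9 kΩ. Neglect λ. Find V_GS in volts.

V_GS = 1.22 V

With gate tied to drain, V_GS = V_DS ≥ V_GS − V_th, so the device is in saturation.
k_n = μ_nC_ox · (W/L) = 7.95 mA/V².
KCL at the drain: ½ k_n (V_GS − V_th)² = (V_DD − V_GS)/R.
Let x = V_GS − 0.91. Then 139 x² + x − 13.39 = 0, giving x = 0.307 V (positive root), so V_GS = 1.22 V.
I_D = (V_DD − V_GS)/R = (14.3 − 1.22) / 34.9 = 0.375 mA.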